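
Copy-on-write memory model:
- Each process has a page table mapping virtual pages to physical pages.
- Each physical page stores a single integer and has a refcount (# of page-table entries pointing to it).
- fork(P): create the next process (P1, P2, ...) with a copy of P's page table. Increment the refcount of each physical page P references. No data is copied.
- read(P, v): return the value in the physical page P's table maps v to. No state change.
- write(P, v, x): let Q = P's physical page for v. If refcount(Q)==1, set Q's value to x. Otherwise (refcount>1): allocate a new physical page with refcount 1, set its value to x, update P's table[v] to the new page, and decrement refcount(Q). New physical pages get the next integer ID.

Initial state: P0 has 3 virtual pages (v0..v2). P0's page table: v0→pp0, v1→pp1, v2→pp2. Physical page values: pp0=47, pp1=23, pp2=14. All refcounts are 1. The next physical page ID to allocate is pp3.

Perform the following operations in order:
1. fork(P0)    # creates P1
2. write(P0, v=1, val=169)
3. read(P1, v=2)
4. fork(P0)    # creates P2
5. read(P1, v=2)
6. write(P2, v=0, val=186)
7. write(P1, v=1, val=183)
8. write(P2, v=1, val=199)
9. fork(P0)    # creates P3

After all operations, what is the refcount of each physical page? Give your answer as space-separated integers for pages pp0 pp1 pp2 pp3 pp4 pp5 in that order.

Op 1: fork(P0) -> P1. 3 ppages; refcounts: pp0:2 pp1:2 pp2:2
Op 2: write(P0, v1, 169). refcount(pp1)=2>1 -> COPY to pp3. 4 ppages; refcounts: pp0:2 pp1:1 pp2:2 pp3:1
Op 3: read(P1, v2) -> 14. No state change.
Op 4: fork(P0) -> P2. 4 ppages; refcounts: pp0:3 pp1:1 pp2:3 pp3:2
Op 5: read(P1, v2) -> 14. No state change.
Op 6: write(P2, v0, 186). refcount(pp0)=3>1 -> COPY to pp4. 5 ppages; refcounts: pp0:2 pp1:1 pp2:3 pp3:2 pp4:1
Op 7: write(P1, v1, 183). refcount(pp1)=1 -> write in place. 5 ppages; refcounts: pp0:2 pp1:1 pp2:3 pp3:2 pp4:1
Op 8: write(P2, v1, 199). refcount(pp3)=2>1 -> COPY to pp5. 6 ppages; refcounts: pp0:2 pp1:1 pp2:3 pp3:1 pp4:1 pp5:1
Op 9: fork(P0) -> P3. 6 ppages; refcounts: pp0:3 pp1:1 pp2:4 pp3:2 pp4:1 pp5:1

Answer: 3 1 4 2 1 1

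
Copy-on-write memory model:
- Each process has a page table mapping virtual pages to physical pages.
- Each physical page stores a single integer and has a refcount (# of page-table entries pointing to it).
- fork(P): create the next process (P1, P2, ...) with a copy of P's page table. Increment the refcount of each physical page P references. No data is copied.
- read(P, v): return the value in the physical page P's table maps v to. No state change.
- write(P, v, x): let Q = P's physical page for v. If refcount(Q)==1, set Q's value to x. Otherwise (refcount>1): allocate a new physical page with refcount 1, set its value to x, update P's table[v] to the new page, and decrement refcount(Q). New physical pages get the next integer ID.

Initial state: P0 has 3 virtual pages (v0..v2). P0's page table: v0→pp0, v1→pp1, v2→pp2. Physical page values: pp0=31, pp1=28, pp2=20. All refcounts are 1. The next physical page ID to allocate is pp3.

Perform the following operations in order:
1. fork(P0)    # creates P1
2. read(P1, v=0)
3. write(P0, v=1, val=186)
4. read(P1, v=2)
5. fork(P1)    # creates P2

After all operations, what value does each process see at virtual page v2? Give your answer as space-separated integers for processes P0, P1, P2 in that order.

Answer: 20 20 20

Derivation:
Op 1: fork(P0) -> P1. 3 ppages; refcounts: pp0:2 pp1:2 pp2:2
Op 2: read(P1, v0) -> 31. No state change.
Op 3: write(P0, v1, 186). refcount(pp1)=2>1 -> COPY to pp3. 4 ppages; refcounts: pp0:2 pp1:1 pp2:2 pp3:1
Op 4: read(P1, v2) -> 20. No state change.
Op 5: fork(P1) -> P2. 4 ppages; refcounts: pp0:3 pp1:2 pp2:3 pp3:1
P0: v2 -> pp2 = 20
P1: v2 -> pp2 = 20
P2: v2 -> pp2 = 20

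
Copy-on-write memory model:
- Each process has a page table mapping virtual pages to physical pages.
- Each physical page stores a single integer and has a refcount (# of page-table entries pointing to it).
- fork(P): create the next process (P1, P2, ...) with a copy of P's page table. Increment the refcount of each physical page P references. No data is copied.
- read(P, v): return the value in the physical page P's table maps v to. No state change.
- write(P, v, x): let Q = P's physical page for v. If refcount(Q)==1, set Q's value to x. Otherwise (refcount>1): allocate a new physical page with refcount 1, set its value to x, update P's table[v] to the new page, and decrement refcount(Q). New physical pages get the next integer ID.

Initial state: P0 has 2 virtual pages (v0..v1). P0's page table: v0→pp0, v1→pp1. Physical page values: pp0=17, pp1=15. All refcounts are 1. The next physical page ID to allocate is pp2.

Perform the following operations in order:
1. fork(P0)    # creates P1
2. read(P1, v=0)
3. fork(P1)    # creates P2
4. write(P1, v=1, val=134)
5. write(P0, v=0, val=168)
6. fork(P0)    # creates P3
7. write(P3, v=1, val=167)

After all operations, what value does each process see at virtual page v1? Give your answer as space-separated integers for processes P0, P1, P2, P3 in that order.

Op 1: fork(P0) -> P1. 2 ppages; refcounts: pp0:2 pp1:2
Op 2: read(P1, v0) -> 17. No state change.
Op 3: fork(P1) -> P2. 2 ppages; refcounts: pp0:3 pp1:3
Op 4: write(P1, v1, 134). refcount(pp1)=3>1 -> COPY to pp2. 3 ppages; refcounts: pp0:3 pp1:2 pp2:1
Op 5: write(P0, v0, 168). refcount(pp0)=3>1 -> COPY to pp3. 4 ppages; refcounts: pp0:2 pp1:2 pp2:1 pp3:1
Op 6: fork(P0) -> P3. 4 ppages; refcounts: pp0:2 pp1:3 pp2:1 pp3:2
Op 7: write(P3, v1, 167). refcount(pp1)=3>1 -> COPY to pp4. 5 ppages; refcounts: pp0:2 pp1:2 pp2:1 pp3:2 pp4:1
P0: v1 -> pp1 = 15
P1: v1 -> pp2 = 134
P2: v1 -> pp1 = 15
P3: v1 -> pp4 = 167

Answer: 15 134 15 167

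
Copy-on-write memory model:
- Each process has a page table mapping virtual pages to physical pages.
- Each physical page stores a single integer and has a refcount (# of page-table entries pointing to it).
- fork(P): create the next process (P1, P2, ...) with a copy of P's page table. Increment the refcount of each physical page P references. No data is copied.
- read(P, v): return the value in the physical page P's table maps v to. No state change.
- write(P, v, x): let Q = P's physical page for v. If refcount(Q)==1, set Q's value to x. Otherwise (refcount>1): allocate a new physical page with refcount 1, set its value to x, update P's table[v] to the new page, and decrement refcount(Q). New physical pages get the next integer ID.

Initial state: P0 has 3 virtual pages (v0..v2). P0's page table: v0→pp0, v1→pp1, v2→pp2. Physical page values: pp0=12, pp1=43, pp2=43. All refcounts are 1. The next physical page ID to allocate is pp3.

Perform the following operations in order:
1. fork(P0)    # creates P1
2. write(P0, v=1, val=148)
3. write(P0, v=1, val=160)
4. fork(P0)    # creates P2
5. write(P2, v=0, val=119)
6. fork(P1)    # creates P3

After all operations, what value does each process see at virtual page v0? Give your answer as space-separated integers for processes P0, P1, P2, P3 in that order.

Op 1: fork(P0) -> P1. 3 ppages; refcounts: pp0:2 pp1:2 pp2:2
Op 2: write(P0, v1, 148). refcount(pp1)=2>1 -> COPY to pp3. 4 ppages; refcounts: pp0:2 pp1:1 pp2:2 pp3:1
Op 3: write(P0, v1, 160). refcount(pp3)=1 -> write in place. 4 ppages; refcounts: pp0:2 pp1:1 pp2:2 pp3:1
Op 4: fork(P0) -> P2. 4 ppages; refcounts: pp0:3 pp1:1 pp2:3 pp3:2
Op 5: write(P2, v0, 119). refcount(pp0)=3>1 -> COPY to pp4. 5 ppages; refcounts: pp0:2 pp1:1 pp2:3 pp3:2 pp4:1
Op 6: fork(P1) -> P3. 5 ppages; refcounts: pp0:3 pp1:2 pp2:4 pp3:2 pp4:1
P0: v0 -> pp0 = 12
P1: v0 -> pp0 = 12
P2: v0 -> pp4 = 119
P3: v0 -> pp0 = 12

Answer: 12 12 119 12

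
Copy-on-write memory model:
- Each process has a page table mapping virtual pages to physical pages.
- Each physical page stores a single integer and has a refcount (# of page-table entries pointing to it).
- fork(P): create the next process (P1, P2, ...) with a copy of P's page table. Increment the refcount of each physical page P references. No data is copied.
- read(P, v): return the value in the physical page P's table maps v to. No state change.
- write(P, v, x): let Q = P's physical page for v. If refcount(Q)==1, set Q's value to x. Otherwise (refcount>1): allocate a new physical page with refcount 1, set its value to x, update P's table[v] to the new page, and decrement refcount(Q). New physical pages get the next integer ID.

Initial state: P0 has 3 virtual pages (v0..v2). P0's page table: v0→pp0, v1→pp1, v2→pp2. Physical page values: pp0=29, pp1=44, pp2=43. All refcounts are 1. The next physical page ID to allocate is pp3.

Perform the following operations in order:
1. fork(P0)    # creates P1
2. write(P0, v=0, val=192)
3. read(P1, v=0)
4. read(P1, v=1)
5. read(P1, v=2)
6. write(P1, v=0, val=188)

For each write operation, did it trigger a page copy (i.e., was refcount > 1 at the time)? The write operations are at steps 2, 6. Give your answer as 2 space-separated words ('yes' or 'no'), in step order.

Op 1: fork(P0) -> P1. 3 ppages; refcounts: pp0:2 pp1:2 pp2:2
Op 2: write(P0, v0, 192). refcount(pp0)=2>1 -> COPY to pp3. 4 ppages; refcounts: pp0:1 pp1:2 pp2:2 pp3:1
Op 3: read(P1, v0) -> 29. No state change.
Op 4: read(P1, v1) -> 44. No state change.
Op 5: read(P1, v2) -> 43. No state change.
Op 6: write(P1, v0, 188). refcount(pp0)=1 -> write in place. 4 ppages; refcounts: pp0:1 pp1:2 pp2:2 pp3:1

yes no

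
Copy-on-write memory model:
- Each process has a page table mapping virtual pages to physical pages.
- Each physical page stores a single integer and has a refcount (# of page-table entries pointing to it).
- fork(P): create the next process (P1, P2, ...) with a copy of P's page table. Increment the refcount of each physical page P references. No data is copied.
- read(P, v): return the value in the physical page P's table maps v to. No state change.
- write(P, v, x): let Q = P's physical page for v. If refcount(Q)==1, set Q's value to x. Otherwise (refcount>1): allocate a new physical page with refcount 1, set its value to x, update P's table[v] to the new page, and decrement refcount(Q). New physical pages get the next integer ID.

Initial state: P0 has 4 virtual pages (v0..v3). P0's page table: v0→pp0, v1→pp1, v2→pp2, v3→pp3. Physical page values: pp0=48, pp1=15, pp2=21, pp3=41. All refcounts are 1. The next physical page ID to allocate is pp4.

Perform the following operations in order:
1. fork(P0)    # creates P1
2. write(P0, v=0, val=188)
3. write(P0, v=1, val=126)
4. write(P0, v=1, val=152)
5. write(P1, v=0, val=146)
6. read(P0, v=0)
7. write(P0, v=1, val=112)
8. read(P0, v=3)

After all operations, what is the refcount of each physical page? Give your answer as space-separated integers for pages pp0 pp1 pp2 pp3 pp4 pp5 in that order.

Op 1: fork(P0) -> P1. 4 ppages; refcounts: pp0:2 pp1:2 pp2:2 pp3:2
Op 2: write(P0, v0, 188). refcount(pp0)=2>1 -> COPY to pp4. 5 ppages; refcounts: pp0:1 pp1:2 pp2:2 pp3:2 pp4:1
Op 3: write(P0, v1, 126). refcount(pp1)=2>1 -> COPY to pp5. 6 ppages; refcounts: pp0:1 pp1:1 pp2:2 pp3:2 pp4:1 pp5:1
Op 4: write(P0, v1, 152). refcount(pp5)=1 -> write in place. 6 ppages; refcounts: pp0:1 pp1:1 pp2:2 pp3:2 pp4:1 pp5:1
Op 5: write(P1, v0, 146). refcount(pp0)=1 -> write in place. 6 ppages; refcounts: pp0:1 pp1:1 pp2:2 pp3:2 pp4:1 pp5:1
Op 6: read(P0, v0) -> 188. No state change.
Op 7: write(P0, v1, 112). refcount(pp5)=1 -> write in place. 6 ppages; refcounts: pp0:1 pp1:1 pp2:2 pp3:2 pp4:1 pp5:1
Op 8: read(P0, v3) -> 41. No state change.

Answer: 1 1 2 2 1 1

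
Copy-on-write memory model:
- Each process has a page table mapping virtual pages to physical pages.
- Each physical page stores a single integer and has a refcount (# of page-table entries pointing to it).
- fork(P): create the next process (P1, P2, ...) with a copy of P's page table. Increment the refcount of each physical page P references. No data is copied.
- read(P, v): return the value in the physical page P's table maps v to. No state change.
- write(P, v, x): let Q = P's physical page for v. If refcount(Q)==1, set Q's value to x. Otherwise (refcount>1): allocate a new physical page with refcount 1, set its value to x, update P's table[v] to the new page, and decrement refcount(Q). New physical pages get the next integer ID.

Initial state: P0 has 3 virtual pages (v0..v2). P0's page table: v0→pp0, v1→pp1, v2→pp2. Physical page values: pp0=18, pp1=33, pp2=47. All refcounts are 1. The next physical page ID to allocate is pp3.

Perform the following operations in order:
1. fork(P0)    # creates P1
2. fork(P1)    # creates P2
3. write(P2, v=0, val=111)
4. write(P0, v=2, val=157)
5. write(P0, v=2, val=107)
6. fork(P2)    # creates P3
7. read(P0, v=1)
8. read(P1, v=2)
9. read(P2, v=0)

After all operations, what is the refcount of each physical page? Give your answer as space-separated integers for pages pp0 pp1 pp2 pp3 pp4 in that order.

Op 1: fork(P0) -> P1. 3 ppages; refcounts: pp0:2 pp1:2 pp2:2
Op 2: fork(P1) -> P2. 3 ppages; refcounts: pp0:3 pp1:3 pp2:3
Op 3: write(P2, v0, 111). refcount(pp0)=3>1 -> COPY to pp3. 4 ppages; refcounts: pp0:2 pp1:3 pp2:3 pp3:1
Op 4: write(P0, v2, 157). refcount(pp2)=3>1 -> COPY to pp4. 5 ppages; refcounts: pp0:2 pp1:3 pp2:2 pp3:1 pp4:1
Op 5: write(P0, v2, 107). refcount(pp4)=1 -> write in place. 5 ppages; refcounts: pp0:2 pp1:3 pp2:2 pp3:1 pp4:1
Op 6: fork(P2) -> P3. 5 ppages; refcounts: pp0:2 pp1:4 pp2:3 pp3:2 pp4:1
Op 7: read(P0, v1) -> 33. No state change.
Op 8: read(P1, v2) -> 47. No state change.
Op 9: read(P2, v0) -> 111. No state change.

Answer: 2 4 3 2 1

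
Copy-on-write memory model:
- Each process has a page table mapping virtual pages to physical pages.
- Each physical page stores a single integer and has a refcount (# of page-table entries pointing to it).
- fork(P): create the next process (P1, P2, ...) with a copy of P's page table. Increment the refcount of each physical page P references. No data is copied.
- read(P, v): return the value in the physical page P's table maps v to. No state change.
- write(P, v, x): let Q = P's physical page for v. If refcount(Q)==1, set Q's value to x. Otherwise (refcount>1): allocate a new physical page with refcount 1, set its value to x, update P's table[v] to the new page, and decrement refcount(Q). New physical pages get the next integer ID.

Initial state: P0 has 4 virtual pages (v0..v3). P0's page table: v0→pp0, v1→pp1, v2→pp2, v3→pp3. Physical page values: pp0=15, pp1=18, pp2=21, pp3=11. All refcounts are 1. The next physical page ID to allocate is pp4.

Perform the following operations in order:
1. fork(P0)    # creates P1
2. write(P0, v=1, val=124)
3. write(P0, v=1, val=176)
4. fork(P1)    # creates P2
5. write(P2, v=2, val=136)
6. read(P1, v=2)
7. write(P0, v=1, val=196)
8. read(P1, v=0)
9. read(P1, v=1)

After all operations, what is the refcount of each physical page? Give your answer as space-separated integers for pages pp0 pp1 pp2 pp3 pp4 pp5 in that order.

Answer: 3 2 2 3 1 1

Derivation:
Op 1: fork(P0) -> P1. 4 ppages; refcounts: pp0:2 pp1:2 pp2:2 pp3:2
Op 2: write(P0, v1, 124). refcount(pp1)=2>1 -> COPY to pp4. 5 ppages; refcounts: pp0:2 pp1:1 pp2:2 pp3:2 pp4:1
Op 3: write(P0, v1, 176). refcount(pp4)=1 -> write in place. 5 ppages; refcounts: pp0:2 pp1:1 pp2:2 pp3:2 pp4:1
Op 4: fork(P1) -> P2. 5 ppages; refcounts: pp0:3 pp1:2 pp2:3 pp3:3 pp4:1
Op 5: write(P2, v2, 136). refcount(pp2)=3>1 -> COPY to pp5. 6 ppages; refcounts: pp0:3 pp1:2 pp2:2 pp3:3 pp4:1 pp5:1
Op 6: read(P1, v2) -> 21. No state change.
Op 7: write(P0, v1, 196). refcount(pp4)=1 -> write in place. 6 ppages; refcounts: pp0:3 pp1:2 pp2:2 pp3:3 pp4:1 pp5:1
Op 8: read(P1, v0) -> 15. No state change.
Op 9: read(P1, v1) -> 18. No state change.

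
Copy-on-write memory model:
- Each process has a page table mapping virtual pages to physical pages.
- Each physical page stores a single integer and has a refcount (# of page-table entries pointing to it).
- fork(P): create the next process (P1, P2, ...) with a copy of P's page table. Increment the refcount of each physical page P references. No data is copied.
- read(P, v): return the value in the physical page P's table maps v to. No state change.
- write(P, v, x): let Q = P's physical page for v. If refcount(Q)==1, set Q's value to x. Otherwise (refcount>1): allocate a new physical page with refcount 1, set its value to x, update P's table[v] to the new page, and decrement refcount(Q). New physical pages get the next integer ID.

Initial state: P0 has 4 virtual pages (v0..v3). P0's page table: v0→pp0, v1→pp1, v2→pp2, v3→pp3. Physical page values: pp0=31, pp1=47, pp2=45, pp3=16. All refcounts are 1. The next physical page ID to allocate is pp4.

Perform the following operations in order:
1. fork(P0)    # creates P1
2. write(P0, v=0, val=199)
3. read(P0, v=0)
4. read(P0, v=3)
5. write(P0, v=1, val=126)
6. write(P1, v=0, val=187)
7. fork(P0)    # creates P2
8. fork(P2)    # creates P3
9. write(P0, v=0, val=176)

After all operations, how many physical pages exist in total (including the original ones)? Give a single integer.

Answer: 7

Derivation:
Op 1: fork(P0) -> P1. 4 ppages; refcounts: pp0:2 pp1:2 pp2:2 pp3:2
Op 2: write(P0, v0, 199). refcount(pp0)=2>1 -> COPY to pp4. 5 ppages; refcounts: pp0:1 pp1:2 pp2:2 pp3:2 pp4:1
Op 3: read(P0, v0) -> 199. No state change.
Op 4: read(P0, v3) -> 16. No state change.
Op 5: write(P0, v1, 126). refcount(pp1)=2>1 -> COPY to pp5. 6 ppages; refcounts: pp0:1 pp1:1 pp2:2 pp3:2 pp4:1 pp5:1
Op 6: write(P1, v0, 187). refcount(pp0)=1 -> write in place. 6 ppages; refcounts: pp0:1 pp1:1 pp2:2 pp3:2 pp4:1 pp5:1
Op 7: fork(P0) -> P2. 6 ppages; refcounts: pp0:1 pp1:1 pp2:3 pp3:3 pp4:2 pp5:2
Op 8: fork(P2) -> P3. 6 ppages; refcounts: pp0:1 pp1:1 pp2:4 pp3:4 pp4:3 pp5:3
Op 9: write(P0, v0, 176). refcount(pp4)=3>1 -> COPY to pp6. 7 ppages; refcounts: pp0:1 pp1:1 pp2:4 pp3:4 pp4:2 pp5:3 pp6:1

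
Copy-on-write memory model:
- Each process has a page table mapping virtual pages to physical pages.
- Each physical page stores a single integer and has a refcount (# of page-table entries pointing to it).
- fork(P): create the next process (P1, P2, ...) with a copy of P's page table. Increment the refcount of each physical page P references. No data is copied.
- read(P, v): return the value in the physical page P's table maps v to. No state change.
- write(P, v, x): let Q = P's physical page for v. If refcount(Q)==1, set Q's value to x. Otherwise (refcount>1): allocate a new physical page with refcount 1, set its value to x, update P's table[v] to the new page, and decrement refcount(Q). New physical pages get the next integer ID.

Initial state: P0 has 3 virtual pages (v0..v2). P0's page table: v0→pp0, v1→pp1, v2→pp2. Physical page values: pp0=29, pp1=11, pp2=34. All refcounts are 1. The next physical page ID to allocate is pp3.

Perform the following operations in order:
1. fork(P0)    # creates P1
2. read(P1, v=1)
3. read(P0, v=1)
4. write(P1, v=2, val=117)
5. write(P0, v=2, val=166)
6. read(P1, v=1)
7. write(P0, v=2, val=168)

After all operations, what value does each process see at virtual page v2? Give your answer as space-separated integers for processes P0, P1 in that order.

Answer: 168 117

Derivation:
Op 1: fork(P0) -> P1. 3 ppages; refcounts: pp0:2 pp1:2 pp2:2
Op 2: read(P1, v1) -> 11. No state change.
Op 3: read(P0, v1) -> 11. No state change.
Op 4: write(P1, v2, 117). refcount(pp2)=2>1 -> COPY to pp3. 4 ppages; refcounts: pp0:2 pp1:2 pp2:1 pp3:1
Op 5: write(P0, v2, 166). refcount(pp2)=1 -> write in place. 4 ppages; refcounts: pp0:2 pp1:2 pp2:1 pp3:1
Op 6: read(P1, v1) -> 11. No state change.
Op 7: write(P0, v2, 168). refcount(pp2)=1 -> write in place. 4 ppages; refcounts: pp0:2 pp1:2 pp2:1 pp3:1
P0: v2 -> pp2 = 168
P1: v2 -> pp3 = 117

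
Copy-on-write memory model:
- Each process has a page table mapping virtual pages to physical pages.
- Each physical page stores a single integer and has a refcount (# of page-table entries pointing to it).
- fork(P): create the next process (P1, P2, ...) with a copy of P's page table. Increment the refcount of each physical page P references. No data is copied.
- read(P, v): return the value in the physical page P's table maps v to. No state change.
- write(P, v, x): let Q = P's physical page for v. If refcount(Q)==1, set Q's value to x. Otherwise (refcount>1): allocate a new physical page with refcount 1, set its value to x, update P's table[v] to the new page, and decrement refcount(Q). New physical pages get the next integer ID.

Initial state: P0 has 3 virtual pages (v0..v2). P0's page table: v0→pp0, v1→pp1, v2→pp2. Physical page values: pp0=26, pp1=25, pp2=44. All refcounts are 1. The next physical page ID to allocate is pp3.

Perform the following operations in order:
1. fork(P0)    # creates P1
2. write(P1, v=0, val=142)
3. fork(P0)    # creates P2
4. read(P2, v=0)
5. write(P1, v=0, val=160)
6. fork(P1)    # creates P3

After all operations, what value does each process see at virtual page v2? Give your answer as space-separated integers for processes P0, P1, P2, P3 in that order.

Answer: 44 44 44 44

Derivation:
Op 1: fork(P0) -> P1. 3 ppages; refcounts: pp0:2 pp1:2 pp2:2
Op 2: write(P1, v0, 142). refcount(pp0)=2>1 -> COPY to pp3. 4 ppages; refcounts: pp0:1 pp1:2 pp2:2 pp3:1
Op 3: fork(P0) -> P2. 4 ppages; refcounts: pp0:2 pp1:3 pp2:3 pp3:1
Op 4: read(P2, v0) -> 26. No state change.
Op 5: write(P1, v0, 160). refcount(pp3)=1 -> write in place. 4 ppages; refcounts: pp0:2 pp1:3 pp2:3 pp3:1
Op 6: fork(P1) -> P3. 4 ppages; refcounts: pp0:2 pp1:4 pp2:4 pp3:2
P0: v2 -> pp2 = 44
P1: v2 -> pp2 = 44
P2: v2 -> pp2 = 44
P3: v2 -> pp2 = 44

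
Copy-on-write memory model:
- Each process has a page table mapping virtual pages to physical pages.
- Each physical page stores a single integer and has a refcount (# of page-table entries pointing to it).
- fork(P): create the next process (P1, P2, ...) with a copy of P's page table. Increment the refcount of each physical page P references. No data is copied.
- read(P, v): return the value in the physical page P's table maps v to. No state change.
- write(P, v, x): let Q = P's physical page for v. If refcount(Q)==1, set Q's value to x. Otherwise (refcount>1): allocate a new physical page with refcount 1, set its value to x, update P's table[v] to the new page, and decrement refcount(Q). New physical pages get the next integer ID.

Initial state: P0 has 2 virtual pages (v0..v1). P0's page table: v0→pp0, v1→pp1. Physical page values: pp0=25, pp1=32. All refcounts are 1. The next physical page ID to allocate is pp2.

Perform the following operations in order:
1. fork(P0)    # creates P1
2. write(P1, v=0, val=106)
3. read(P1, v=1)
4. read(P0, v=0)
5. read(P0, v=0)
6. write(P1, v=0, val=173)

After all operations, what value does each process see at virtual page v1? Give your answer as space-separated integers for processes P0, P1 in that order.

Answer: 32 32

Derivation:
Op 1: fork(P0) -> P1. 2 ppages; refcounts: pp0:2 pp1:2
Op 2: write(P1, v0, 106). refcount(pp0)=2>1 -> COPY to pp2. 3 ppages; refcounts: pp0:1 pp1:2 pp2:1
Op 3: read(P1, v1) -> 32. No state change.
Op 4: read(P0, v0) -> 25. No state change.
Op 5: read(P0, v0) -> 25. No state change.
Op 6: write(P1, v0, 173). refcount(pp2)=1 -> write in place. 3 ppages; refcounts: pp0:1 pp1:2 pp2:1
P0: v1 -> pp1 = 32
P1: v1 -> pp1 = 32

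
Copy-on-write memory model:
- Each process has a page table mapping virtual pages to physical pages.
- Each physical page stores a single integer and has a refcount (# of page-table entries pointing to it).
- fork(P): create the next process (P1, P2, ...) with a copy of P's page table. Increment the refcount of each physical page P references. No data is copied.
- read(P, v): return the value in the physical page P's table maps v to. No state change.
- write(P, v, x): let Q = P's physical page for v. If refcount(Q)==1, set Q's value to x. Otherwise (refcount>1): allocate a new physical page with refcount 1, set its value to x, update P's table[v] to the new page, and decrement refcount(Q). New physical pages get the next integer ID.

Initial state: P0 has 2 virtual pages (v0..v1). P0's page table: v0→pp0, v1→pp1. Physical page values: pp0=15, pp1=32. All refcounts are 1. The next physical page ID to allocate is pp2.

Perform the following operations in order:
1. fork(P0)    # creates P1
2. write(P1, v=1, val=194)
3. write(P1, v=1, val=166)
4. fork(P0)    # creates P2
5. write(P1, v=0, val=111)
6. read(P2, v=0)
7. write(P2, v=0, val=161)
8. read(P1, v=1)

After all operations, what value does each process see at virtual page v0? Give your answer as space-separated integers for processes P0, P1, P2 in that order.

Answer: 15 111 161

Derivation:
Op 1: fork(P0) -> P1. 2 ppages; refcounts: pp0:2 pp1:2
Op 2: write(P1, v1, 194). refcount(pp1)=2>1 -> COPY to pp2. 3 ppages; refcounts: pp0:2 pp1:1 pp2:1
Op 3: write(P1, v1, 166). refcount(pp2)=1 -> write in place. 3 ppages; refcounts: pp0:2 pp1:1 pp2:1
Op 4: fork(P0) -> P2. 3 ppages; refcounts: pp0:3 pp1:2 pp2:1
Op 5: write(P1, v0, 111). refcount(pp0)=3>1 -> COPY to pp3. 4 ppages; refcounts: pp0:2 pp1:2 pp2:1 pp3:1
Op 6: read(P2, v0) -> 15. No state change.
Op 7: write(P2, v0, 161). refcount(pp0)=2>1 -> COPY to pp4. 5 ppages; refcounts: pp0:1 pp1:2 pp2:1 pp3:1 pp4:1
Op 8: read(P1, v1) -> 166. No state change.
P0: v0 -> pp0 = 15
P1: v0 -> pp3 = 111
P2: v0 -> pp4 = 161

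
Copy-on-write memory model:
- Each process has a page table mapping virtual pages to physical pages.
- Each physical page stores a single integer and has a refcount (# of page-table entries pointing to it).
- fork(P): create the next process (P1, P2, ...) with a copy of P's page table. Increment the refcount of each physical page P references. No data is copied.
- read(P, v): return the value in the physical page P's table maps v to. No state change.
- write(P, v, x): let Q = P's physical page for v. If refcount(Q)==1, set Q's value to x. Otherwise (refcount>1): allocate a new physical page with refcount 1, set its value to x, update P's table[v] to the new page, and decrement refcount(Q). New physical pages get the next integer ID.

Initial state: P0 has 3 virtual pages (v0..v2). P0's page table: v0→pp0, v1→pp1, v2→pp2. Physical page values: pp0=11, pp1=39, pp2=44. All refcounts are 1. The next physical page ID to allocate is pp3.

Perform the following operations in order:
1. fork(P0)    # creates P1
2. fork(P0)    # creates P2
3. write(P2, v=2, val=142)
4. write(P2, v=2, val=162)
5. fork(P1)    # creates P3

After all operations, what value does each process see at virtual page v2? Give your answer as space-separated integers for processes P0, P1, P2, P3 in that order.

Op 1: fork(P0) -> P1. 3 ppages; refcounts: pp0:2 pp1:2 pp2:2
Op 2: fork(P0) -> P2. 3 ppages; refcounts: pp0:3 pp1:3 pp2:3
Op 3: write(P2, v2, 142). refcount(pp2)=3>1 -> COPY to pp3. 4 ppages; refcounts: pp0:3 pp1:3 pp2:2 pp3:1
Op 4: write(P2, v2, 162). refcount(pp3)=1 -> write in place. 4 ppages; refcounts: pp0:3 pp1:3 pp2:2 pp3:1
Op 5: fork(P1) -> P3. 4 ppages; refcounts: pp0:4 pp1:4 pp2:3 pp3:1
P0: v2 -> pp2 = 44
P1: v2 -> pp2 = 44
P2: v2 -> pp3 = 162
P3: v2 -> pp2 = 44

Answer: 44 44 162 44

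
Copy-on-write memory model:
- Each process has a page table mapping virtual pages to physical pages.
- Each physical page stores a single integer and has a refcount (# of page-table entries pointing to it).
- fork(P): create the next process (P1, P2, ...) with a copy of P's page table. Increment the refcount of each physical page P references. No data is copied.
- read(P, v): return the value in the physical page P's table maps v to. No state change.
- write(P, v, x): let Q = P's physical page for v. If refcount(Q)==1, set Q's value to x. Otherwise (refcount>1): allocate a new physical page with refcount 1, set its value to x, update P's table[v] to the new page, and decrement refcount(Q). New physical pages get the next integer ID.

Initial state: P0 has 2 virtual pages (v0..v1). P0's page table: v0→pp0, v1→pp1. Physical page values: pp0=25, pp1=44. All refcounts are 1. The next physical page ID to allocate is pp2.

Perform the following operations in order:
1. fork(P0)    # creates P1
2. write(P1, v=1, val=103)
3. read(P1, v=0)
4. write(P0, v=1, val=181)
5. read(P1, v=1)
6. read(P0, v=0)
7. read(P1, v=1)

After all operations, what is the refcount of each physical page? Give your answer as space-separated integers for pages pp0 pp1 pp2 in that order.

Answer: 2 1 1

Derivation:
Op 1: fork(P0) -> P1. 2 ppages; refcounts: pp0:2 pp1:2
Op 2: write(P1, v1, 103). refcount(pp1)=2>1 -> COPY to pp2. 3 ppages; refcounts: pp0:2 pp1:1 pp2:1
Op 3: read(P1, v0) -> 25. No state change.
Op 4: write(P0, v1, 181). refcount(pp1)=1 -> write in place. 3 ppages; refcounts: pp0:2 pp1:1 pp2:1
Op 5: read(P1, v1) -> 103. No state change.
Op 6: read(P0, v0) -> 25. No state change.
Op 7: read(P1, v1) -> 103. No state change.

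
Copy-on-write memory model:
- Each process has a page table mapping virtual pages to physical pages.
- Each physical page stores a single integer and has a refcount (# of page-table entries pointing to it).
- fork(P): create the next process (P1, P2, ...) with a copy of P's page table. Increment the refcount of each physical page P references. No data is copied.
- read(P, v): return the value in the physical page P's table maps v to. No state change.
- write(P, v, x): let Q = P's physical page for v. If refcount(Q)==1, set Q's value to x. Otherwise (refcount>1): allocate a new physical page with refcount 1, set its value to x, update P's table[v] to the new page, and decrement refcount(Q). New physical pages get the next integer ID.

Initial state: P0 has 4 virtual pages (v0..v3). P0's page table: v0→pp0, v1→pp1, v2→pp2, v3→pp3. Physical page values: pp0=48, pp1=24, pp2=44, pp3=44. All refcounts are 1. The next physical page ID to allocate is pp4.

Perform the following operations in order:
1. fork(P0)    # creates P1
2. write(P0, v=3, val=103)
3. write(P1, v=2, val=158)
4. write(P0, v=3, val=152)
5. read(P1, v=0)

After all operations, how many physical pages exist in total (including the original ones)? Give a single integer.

Answer: 6

Derivation:
Op 1: fork(P0) -> P1. 4 ppages; refcounts: pp0:2 pp1:2 pp2:2 pp3:2
Op 2: write(P0, v3, 103). refcount(pp3)=2>1 -> COPY to pp4. 5 ppages; refcounts: pp0:2 pp1:2 pp2:2 pp3:1 pp4:1
Op 3: write(P1, v2, 158). refcount(pp2)=2>1 -> COPY to pp5. 6 ppages; refcounts: pp0:2 pp1:2 pp2:1 pp3:1 pp4:1 pp5:1
Op 4: write(P0, v3, 152). refcount(pp4)=1 -> write in place. 6 ppages; refcounts: pp0:2 pp1:2 pp2:1 pp3:1 pp4:1 pp5:1
Op 5: read(P1, v0) -> 48. No state change.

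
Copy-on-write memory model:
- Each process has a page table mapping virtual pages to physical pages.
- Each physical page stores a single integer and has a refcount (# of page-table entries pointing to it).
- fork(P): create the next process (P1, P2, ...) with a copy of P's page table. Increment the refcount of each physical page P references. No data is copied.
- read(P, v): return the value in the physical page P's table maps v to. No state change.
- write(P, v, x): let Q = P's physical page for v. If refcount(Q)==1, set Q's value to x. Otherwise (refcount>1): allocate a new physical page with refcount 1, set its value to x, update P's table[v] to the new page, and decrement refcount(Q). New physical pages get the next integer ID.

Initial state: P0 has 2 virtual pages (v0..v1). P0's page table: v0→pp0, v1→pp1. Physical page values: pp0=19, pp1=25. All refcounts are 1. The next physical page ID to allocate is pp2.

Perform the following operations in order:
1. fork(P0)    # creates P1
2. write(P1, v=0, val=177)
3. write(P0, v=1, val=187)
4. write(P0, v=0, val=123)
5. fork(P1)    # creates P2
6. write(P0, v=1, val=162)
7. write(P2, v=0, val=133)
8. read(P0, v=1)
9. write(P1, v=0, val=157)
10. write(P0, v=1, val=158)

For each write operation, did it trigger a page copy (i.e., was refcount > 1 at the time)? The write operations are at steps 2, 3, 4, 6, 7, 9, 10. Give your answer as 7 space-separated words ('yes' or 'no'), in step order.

Op 1: fork(P0) -> P1. 2 ppages; refcounts: pp0:2 pp1:2
Op 2: write(P1, v0, 177). refcount(pp0)=2>1 -> COPY to pp2. 3 ppages; refcounts: pp0:1 pp1:2 pp2:1
Op 3: write(P0, v1, 187). refcount(pp1)=2>1 -> COPY to pp3. 4 ppages; refcounts: pp0:1 pp1:1 pp2:1 pp3:1
Op 4: write(P0, v0, 123). refcount(pp0)=1 -> write in place. 4 ppages; refcounts: pp0:1 pp1:1 pp2:1 pp3:1
Op 5: fork(P1) -> P2. 4 ppages; refcounts: pp0:1 pp1:2 pp2:2 pp3:1
Op 6: write(P0, v1, 162). refcount(pp3)=1 -> write in place. 4 ppages; refcounts: pp0:1 pp1:2 pp2:2 pp3:1
Op 7: write(P2, v0, 133). refcount(pp2)=2>1 -> COPY to pp4. 5 ppages; refcounts: pp0:1 pp1:2 pp2:1 pp3:1 pp4:1
Op 8: read(P0, v1) -> 162. No state change.
Op 9: write(P1, v0, 157). refcount(pp2)=1 -> write in place. 5 ppages; refcounts: pp0:1 pp1:2 pp2:1 pp3:1 pp4:1
Op 10: write(P0, v1, 158). refcount(pp3)=1 -> write in place. 5 ppages; refcounts: pp0:1 pp1:2 pp2:1 pp3:1 pp4:1

yes yes no no yes no no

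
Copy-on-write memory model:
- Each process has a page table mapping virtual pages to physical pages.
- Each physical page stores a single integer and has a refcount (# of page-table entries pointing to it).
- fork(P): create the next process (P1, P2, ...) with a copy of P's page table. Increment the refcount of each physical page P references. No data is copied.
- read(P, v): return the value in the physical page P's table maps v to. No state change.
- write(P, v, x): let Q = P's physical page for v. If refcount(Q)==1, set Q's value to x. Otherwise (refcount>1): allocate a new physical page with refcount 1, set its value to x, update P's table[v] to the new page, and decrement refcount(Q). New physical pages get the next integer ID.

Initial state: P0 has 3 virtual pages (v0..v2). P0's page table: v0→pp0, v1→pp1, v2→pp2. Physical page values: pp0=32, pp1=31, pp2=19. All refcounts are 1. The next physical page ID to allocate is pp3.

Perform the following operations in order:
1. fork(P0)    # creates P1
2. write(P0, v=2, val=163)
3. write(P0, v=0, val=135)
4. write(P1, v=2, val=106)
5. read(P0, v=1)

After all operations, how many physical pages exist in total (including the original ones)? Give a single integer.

Answer: 5

Derivation:
Op 1: fork(P0) -> P1. 3 ppages; refcounts: pp0:2 pp1:2 pp2:2
Op 2: write(P0, v2, 163). refcount(pp2)=2>1 -> COPY to pp3. 4 ppages; refcounts: pp0:2 pp1:2 pp2:1 pp3:1
Op 3: write(P0, v0, 135). refcount(pp0)=2>1 -> COPY to pp4. 5 ppages; refcounts: pp0:1 pp1:2 pp2:1 pp3:1 pp4:1
Op 4: write(P1, v2, 106). refcount(pp2)=1 -> write in place. 5 ppages; refcounts: pp0:1 pp1:2 pp2:1 pp3:1 pp4:1
Op 5: read(P0, v1) -> 31. No state change.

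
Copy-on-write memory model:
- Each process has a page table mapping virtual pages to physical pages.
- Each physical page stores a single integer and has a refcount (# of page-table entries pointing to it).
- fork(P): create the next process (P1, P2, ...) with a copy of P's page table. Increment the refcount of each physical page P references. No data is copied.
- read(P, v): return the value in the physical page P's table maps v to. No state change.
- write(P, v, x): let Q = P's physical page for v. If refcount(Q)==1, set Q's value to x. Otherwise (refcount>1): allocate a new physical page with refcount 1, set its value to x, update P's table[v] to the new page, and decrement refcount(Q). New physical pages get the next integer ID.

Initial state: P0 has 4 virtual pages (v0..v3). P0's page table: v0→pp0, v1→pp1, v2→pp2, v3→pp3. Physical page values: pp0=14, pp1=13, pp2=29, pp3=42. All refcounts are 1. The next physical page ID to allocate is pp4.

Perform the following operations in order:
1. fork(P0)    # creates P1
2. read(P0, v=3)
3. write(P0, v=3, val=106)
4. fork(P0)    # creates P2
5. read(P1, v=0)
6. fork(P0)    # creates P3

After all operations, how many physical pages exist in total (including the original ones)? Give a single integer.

Answer: 5

Derivation:
Op 1: fork(P0) -> P1. 4 ppages; refcounts: pp0:2 pp1:2 pp2:2 pp3:2
Op 2: read(P0, v3) -> 42. No state change.
Op 3: write(P0, v3, 106). refcount(pp3)=2>1 -> COPY to pp4. 5 ppages; refcounts: pp0:2 pp1:2 pp2:2 pp3:1 pp4:1
Op 4: fork(P0) -> P2. 5 ppages; refcounts: pp0:3 pp1:3 pp2:3 pp3:1 pp4:2
Op 5: read(P1, v0) -> 14. No state change.
Op 6: fork(P0) -> P3. 5 ppages; refcounts: pp0:4 pp1:4 pp2:4 pp3:1 pp4:3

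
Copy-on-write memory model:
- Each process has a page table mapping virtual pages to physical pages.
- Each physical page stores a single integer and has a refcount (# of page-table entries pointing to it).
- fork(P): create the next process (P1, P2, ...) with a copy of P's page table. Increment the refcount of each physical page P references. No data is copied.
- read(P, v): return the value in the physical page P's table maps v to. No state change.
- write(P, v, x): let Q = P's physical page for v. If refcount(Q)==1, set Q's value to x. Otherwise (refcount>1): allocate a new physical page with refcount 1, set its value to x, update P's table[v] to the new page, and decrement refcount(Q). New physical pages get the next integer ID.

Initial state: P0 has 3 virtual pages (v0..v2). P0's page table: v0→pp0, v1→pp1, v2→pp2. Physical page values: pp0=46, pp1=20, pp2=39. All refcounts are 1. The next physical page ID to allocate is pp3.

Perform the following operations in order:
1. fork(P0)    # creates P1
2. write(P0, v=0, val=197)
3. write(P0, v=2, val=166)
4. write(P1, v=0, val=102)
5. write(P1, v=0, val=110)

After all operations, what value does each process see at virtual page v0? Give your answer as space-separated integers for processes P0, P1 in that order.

Answer: 197 110

Derivation:
Op 1: fork(P0) -> P1. 3 ppages; refcounts: pp0:2 pp1:2 pp2:2
Op 2: write(P0, v0, 197). refcount(pp0)=2>1 -> COPY to pp3. 4 ppages; refcounts: pp0:1 pp1:2 pp2:2 pp3:1
Op 3: write(P0, v2, 166). refcount(pp2)=2>1 -> COPY to pp4. 5 ppages; refcounts: pp0:1 pp1:2 pp2:1 pp3:1 pp4:1
Op 4: write(P1, v0, 102). refcount(pp0)=1 -> write in place. 5 ppages; refcounts: pp0:1 pp1:2 pp2:1 pp3:1 pp4:1
Op 5: write(P1, v0, 110). refcount(pp0)=1 -> write in place. 5 ppages; refcounts: pp0:1 pp1:2 pp2:1 pp3:1 pp4:1
P0: v0 -> pp3 = 197
P1: v0 -> pp0 = 110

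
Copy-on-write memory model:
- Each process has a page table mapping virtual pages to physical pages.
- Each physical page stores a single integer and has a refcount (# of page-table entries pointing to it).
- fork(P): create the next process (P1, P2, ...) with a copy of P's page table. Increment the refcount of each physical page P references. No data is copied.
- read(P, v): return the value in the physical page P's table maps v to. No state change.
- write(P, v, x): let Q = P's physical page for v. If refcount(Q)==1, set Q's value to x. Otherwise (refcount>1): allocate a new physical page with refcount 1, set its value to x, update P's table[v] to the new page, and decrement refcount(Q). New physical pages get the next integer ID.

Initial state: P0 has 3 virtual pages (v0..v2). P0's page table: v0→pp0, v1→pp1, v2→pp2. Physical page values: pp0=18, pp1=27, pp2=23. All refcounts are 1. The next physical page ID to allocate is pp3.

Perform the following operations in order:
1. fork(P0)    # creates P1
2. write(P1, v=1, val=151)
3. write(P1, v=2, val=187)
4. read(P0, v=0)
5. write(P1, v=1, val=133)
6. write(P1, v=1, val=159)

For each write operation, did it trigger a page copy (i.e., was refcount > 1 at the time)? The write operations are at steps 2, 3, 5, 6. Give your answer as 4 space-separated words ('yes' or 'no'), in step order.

Op 1: fork(P0) -> P1. 3 ppages; refcounts: pp0:2 pp1:2 pp2:2
Op 2: write(P1, v1, 151). refcount(pp1)=2>1 -> COPY to pp3. 4 ppages; refcounts: pp0:2 pp1:1 pp2:2 pp3:1
Op 3: write(P1, v2, 187). refcount(pp2)=2>1 -> COPY to pp4. 5 ppages; refcounts: pp0:2 pp1:1 pp2:1 pp3:1 pp4:1
Op 4: read(P0, v0) -> 18. No state change.
Op 5: write(P1, v1, 133). refcount(pp3)=1 -> write in place. 5 ppages; refcounts: pp0:2 pp1:1 pp2:1 pp3:1 pp4:1
Op 6: write(P1, v1, 159). refcount(pp3)=1 -> write in place. 5 ppages; refcounts: pp0:2 pp1:1 pp2:1 pp3:1 pp4:1

yes yes no no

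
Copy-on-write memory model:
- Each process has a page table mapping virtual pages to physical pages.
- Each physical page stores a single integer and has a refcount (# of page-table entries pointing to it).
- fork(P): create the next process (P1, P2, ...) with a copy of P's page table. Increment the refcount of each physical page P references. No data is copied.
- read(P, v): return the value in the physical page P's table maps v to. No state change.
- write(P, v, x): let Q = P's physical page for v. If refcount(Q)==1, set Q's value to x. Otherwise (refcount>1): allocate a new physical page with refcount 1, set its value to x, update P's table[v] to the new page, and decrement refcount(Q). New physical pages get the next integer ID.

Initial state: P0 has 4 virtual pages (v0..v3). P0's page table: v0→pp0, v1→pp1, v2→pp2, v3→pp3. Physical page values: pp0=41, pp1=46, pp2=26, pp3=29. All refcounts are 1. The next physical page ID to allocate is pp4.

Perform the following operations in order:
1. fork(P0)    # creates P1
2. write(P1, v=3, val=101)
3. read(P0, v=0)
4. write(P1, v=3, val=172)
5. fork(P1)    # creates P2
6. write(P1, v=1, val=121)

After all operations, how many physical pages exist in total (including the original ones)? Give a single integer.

Answer: 6

Derivation:
Op 1: fork(P0) -> P1. 4 ppages; refcounts: pp0:2 pp1:2 pp2:2 pp3:2
Op 2: write(P1, v3, 101). refcount(pp3)=2>1 -> COPY to pp4. 5 ppages; refcounts: pp0:2 pp1:2 pp2:2 pp3:1 pp4:1
Op 3: read(P0, v0) -> 41. No state change.
Op 4: write(P1, v3, 172). refcount(pp4)=1 -> write in place. 5 ppages; refcounts: pp0:2 pp1:2 pp2:2 pp3:1 pp4:1
Op 5: fork(P1) -> P2. 5 ppages; refcounts: pp0:3 pp1:3 pp2:3 pp3:1 pp4:2
Op 6: write(P1, v1, 121). refcount(pp1)=3>1 -> COPY to pp5. 6 ppages; refcounts: pp0:3 pp1:2 pp2:3 pp3:1 pp4:2 pp5:1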